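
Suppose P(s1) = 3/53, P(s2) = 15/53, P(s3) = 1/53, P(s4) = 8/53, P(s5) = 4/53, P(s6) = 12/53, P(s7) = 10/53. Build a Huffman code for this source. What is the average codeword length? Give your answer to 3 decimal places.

Repeatedly combine the two least-probable nodes; the expected code length is the sum of the merged weights.
merge 1/53 + 3/53 → 4/53
merge 4/53 + 4/53 → 8/53
merge 8/53 + 8/53 → 16/53
merge 10/53 + 12/53 → 22/53
merge 15/53 + 16/53 → 31/53
merge 22/53 + 31/53 → 1
L = 4/53 + 8/53 + 16/53 + 22/53 + 31/53 + 1 = 134/53 ≈ 2.528 bits/symbol.

2.528 bits/symbol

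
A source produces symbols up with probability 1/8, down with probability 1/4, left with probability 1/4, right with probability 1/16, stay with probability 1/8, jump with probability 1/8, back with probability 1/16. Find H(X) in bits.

2.625 bits

Each probability is a power of 1/2, so log₂(1/p) is an integer.
H = Σ p·log₂(1/p) = 1/8·3 + 1/4·2 + 1/4·2 + 1/16·4 + 1/8·3 + 1/8·3 + 1/16·4 = 2.625 bits.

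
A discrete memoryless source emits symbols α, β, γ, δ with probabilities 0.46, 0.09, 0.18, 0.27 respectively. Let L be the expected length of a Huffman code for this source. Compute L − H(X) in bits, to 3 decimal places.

0.027 bits

Entropy H = −Σ p log₂ p ≈ 1.7833 bits.
Huffman merges: 9/100+9/50→27/100; 27/100+27/100→27/50; 23/50+27/50→1. L = 181/100 ≈ 1.8100.
L − H = 1.8100 − 1.7833 = 0.027 bits.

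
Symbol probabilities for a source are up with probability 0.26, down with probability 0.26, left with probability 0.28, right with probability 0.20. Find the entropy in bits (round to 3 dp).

H = −Σ pᵢ log₂ pᵢ.
−0.26·log₂(0.26) = 0.5053
−0.26·log₂(0.26) = 0.5053
−0.28·log₂(0.28) = 0.5142
−0.20·log₂(0.20) = 0.4644
Sum ≈ 1.9892 → 1.989 bits.

1.989 bits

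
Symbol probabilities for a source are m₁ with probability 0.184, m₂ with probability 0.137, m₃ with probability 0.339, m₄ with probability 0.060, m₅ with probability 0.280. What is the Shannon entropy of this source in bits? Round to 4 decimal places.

2.1291 bits

H = −Σ pᵢ log₂ pᵢ.
−0.184·log₂(0.184) = 0.4494
−0.137·log₂(0.137) = 0.3929
−0.339·log₂(0.339) = 0.5291
−0.060·log₂(0.060) = 0.2435
−0.280·log₂(0.280) = 0.5142
Sum ≈ 2.1291 → 2.1291 bits.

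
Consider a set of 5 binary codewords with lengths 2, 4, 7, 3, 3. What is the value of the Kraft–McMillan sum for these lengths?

0.5703125

With common denominator 2^7 = 128: Σ 2^(−ℓᵢ) = 32/128 + 8/128 + 1/128 + 16/128 + 16/128 = 73/128 = 0.5703125.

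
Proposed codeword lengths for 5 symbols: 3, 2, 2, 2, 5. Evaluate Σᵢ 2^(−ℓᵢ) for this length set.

With common denominator 2^5 = 32: Σ 2^(−ℓᵢ) = 4/32 + 8/32 + 8/32 + 8/32 + 1/32 = 29/32 = 0.90625.

0.90625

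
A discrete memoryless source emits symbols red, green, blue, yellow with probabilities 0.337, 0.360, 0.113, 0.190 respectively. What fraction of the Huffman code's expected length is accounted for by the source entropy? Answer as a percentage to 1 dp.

96.2%

Entropy H = −Σ p log₂ p ≈ 1.8701 bits.
Huffman merges: 113/1000+19/100→303/1000; 303/1000+337/1000→16/25; 9/25+16/25→1. L = 1943/1000 ≈ 1.9430.
Efficiency = H/L = 1.8701/1.9430 = 96.2%.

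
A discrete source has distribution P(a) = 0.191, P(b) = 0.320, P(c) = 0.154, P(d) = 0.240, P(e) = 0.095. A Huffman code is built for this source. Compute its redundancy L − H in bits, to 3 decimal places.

0.034 bits

Entropy H = −Σ p log₂ p ≈ 2.2146 bits.
Huffman merges: 19/200+77/500→249/1000; 191/1000+6/25→431/1000; 249/1000+8/25→569/1000; 431/1000+569/1000→1. L = 2249/1000 ≈ 2.2490.
L − H = 2.2490 − 2.2146 = 0.034 bits.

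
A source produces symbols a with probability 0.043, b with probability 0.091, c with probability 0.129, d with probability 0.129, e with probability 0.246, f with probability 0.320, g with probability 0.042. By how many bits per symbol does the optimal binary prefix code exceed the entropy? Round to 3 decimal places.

Entropy H = −Σ p log₂ p ≈ 2.4880 bits.
Huffman merges: 21/500+43/1000→17/200; 17/200+91/1000→22/125; 129/1000+129/1000→129/500; 22/125+123/500→211/500; 129/500+8/25→289/500; 211/500+289/500→1. L = 2519/1000 ≈ 2.5190.
L − H = 2.5190 − 2.4880 = 0.031 bits.

0.031 bits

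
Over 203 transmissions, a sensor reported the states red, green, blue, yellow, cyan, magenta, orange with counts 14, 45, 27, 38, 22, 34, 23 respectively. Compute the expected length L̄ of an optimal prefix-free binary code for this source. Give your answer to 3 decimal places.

2.768 bits/symbol

Probabilities are the counts divided by 203.
Repeatedly combine the two least-probable nodes; the expected code length is the sum of the merged weights.
merge 2/29 + 22/203 → 36/203
merge 23/203 + 27/203 → 50/203
merge 34/203 + 36/203 → 10/29
merge 38/203 + 45/203 → 83/203
merge 50/203 + 10/29 → 120/203
merge 83/203 + 120/203 → 1
L = 36/203 + 50/203 + 10/29 + 83/203 + 120/203 + 1 = 562/203 ≈ 2.768 bits/symbol.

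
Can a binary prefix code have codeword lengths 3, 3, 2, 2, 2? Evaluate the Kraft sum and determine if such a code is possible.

With common denominator 2^3 = 8: Σ 2^(−ℓᵢ) = 1/8 + 1/8 + 2/8 + 2/8 + 2/8 = 8/8 = 1.
Kraft's inequality requires Σ ≤ 1; here Σ = 1 ≤ 1, so such a prefix code exists.

1; yes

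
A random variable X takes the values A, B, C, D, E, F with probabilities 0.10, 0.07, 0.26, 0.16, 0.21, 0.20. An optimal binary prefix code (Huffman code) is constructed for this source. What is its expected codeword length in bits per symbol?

2.5 bits/symbol

Repeatedly combine the two least-probable nodes; the expected code length is the sum of the merged weights.
merge 7/100 + 1/10 → 17/100
merge 4/25 + 17/100 → 33/100
merge 1/5 + 21/100 → 41/100
merge 13/50 + 33/100 → 59/100
merge 41/100 + 59/100 → 1
L = 17/100 + 33/100 + 41/100 + 59/100 + 1 = 5/2 = 2.5 bits/symbol.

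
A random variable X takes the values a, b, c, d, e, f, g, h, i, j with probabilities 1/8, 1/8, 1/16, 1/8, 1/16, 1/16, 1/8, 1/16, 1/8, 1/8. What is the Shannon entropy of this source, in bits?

Each probability is a power of 1/2, so log₂(1/p) is an integer.
H = Σ p·log₂(1/p) = 1/8·3 + 1/8·3 + 1/16·4 + 1/8·3 + 1/16·4 + 1/16·4 + 1/8·3 + 1/16·4 + 1/8·3 + 1/8·3 = 3.25 bits.

3.25 bits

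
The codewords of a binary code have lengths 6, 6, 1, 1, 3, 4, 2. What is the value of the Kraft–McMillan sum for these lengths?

1.46875

With common denominator 2^6 = 64: Σ 2^(−ℓᵢ) = 1/64 + 1/64 + 32/64 + 32/64 + 8/64 + 4/64 + 16/64 = 94/64 = 1.46875.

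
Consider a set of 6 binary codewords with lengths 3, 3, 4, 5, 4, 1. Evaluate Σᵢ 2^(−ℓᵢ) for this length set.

0.90625

With common denominator 2^5 = 32: Σ 2^(−ℓᵢ) = 4/32 + 4/32 + 2/32 + 1/32 + 2/32 + 16/32 = 29/32 = 0.90625.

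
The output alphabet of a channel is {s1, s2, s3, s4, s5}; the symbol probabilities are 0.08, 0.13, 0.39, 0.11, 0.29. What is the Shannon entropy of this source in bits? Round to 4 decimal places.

2.0721 bits

H = −Σ pᵢ log₂ pᵢ.
−0.08·log₂(0.08) = 0.2915
−0.13·log₂(0.13) = 0.3826
−0.39·log₂(0.39) = 0.5298
−0.11·log₂(0.11) = 0.3503
−0.29·log₂(0.29) = 0.5179
Sum ≈ 2.0721 → 2.0721 bits.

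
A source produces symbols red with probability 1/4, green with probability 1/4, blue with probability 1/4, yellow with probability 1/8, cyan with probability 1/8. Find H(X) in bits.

2.25 bits

Each probability is a power of 1/2, so log₂(1/p) is an integer.
H = Σ p·log₂(1/p) = 1/4·2 + 1/4·2 + 1/4·2 + 1/8·3 + 1/8·3 = 2.25 bits.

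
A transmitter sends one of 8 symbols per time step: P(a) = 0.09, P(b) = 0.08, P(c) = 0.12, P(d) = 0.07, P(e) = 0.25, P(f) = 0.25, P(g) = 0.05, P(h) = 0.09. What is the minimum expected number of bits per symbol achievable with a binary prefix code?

2.79 bits/symbol

Repeatedly combine the two least-probable nodes; the expected code length is the sum of the merged weights.
merge 1/20 + 7/100 → 3/25
merge 2/25 + 9/100 → 17/100
merge 9/100 + 3/25 → 21/100
merge 3/25 + 17/100 → 29/100
merge 21/100 + 1/4 → 23/50
merge 1/4 + 29/100 → 27/50
merge 23/50 + 27/50 → 1
L = 3/25 + 17/100 + 21/100 + 29/100 + 23/50 + 27/50 + 1 = 279/100 = 2.79 bits/symbol.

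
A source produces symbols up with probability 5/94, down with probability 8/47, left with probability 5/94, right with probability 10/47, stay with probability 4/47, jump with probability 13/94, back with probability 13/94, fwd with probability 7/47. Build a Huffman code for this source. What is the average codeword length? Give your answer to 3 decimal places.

Repeatedly combine the two least-probable nodes; the expected code length is the sum of the merged weights.
merge 5/94 + 5/94 → 5/47
merge 4/47 + 5/47 → 9/47
merge 13/94 + 13/94 → 13/47
merge 7/47 + 8/47 → 15/47
merge 9/47 + 10/47 → 19/47
merge 13/47 + 15/47 → 28/47
merge 19/47 + 28/47 → 1
L = 5/47 + 9/47 + 13/47 + 15/47 + 19/47 + 28/47 + 1 = 136/47 ≈ 2.894 bits/symbol.

2.894 bits/symbol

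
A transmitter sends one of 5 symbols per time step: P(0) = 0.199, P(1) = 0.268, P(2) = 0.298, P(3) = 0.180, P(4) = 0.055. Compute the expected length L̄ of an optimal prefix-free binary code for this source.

2.235 bits/symbol

Repeatedly combine the two least-probable nodes; the expected code length is the sum of the merged weights.
merge 11/200 + 9/50 → 47/200
merge 199/1000 + 47/200 → 217/500
merge 67/250 + 149/500 → 283/500
merge 217/500 + 283/500 → 1
L = 47/200 + 217/500 + 283/500 + 1 = 447/200 = 2.235 bits/symbol.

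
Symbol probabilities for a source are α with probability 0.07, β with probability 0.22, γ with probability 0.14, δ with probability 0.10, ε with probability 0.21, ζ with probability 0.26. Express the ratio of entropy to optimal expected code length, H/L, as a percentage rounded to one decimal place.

99.1%

Entropy H = −Σ p log₂ p ≈ 2.4565 bits.
Huffman merges: 7/100+1/10→17/100; 7/50+17/100→31/100; 21/100+11/50→43/100; 13/50+31/100→57/100; 43/100+57/100→1. L = 62/25 ≈ 2.4800.
Efficiency = H/L = 2.4565/2.4800 = 99.1%.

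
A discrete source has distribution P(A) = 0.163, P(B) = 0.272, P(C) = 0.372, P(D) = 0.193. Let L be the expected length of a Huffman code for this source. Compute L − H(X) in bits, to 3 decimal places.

0.058 bits

Entropy H = −Σ p log₂ p ≈ 1.9262 bits.
Huffman merges: 163/1000+193/1000→89/250; 34/125+89/250→157/250; 93/250+157/250→1. L = 248/125 ≈ 1.9840.
L − H = 1.9840 − 1.9262 = 0.058 bits.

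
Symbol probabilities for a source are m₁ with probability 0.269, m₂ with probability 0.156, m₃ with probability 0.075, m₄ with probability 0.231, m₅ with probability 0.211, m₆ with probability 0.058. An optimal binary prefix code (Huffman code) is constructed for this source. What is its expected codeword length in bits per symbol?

Repeatedly combine the two least-probable nodes; the expected code length is the sum of the merged weights.
merge 29/500 + 3/40 → 133/1000
merge 133/1000 + 39/250 → 289/1000
merge 211/1000 + 231/1000 → 221/500
merge 269/1000 + 289/1000 → 279/500
merge 221/500 + 279/500 → 1
L = 133/1000 + 289/1000 + 221/500 + 279/500 + 1 = 1211/500 = 2.422 bits/symbol.

2.422 bits/symbol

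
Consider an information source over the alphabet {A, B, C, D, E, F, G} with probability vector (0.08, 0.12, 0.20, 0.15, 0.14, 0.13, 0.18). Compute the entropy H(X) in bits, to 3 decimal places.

2.759 bits

H = −Σ pᵢ log₂ pᵢ.
−0.08·log₂(0.08) = 0.2915
−0.12·log₂(0.12) = 0.3671
−0.20·log₂(0.20) = 0.4644
−0.15·log₂(0.15) = 0.4105
−0.14·log₂(0.14) = 0.3971
−0.13·log₂(0.13) = 0.3826
−0.18·log₂(0.18) = 0.4453
Sum ≈ 2.7586 → 2.759 bits.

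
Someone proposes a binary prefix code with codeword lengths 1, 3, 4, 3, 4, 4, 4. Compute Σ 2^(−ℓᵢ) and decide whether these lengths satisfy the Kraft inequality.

1; yes

With common denominator 2^4 = 16: Σ 2^(−ℓᵢ) = 8/16 + 2/16 + 1/16 + 2/16 + 1/16 + 1/16 + 1/16 = 16/16 = 1.
Kraft's inequality requires Σ ≤ 1; here Σ = 1 ≤ 1, so such a prefix code exists.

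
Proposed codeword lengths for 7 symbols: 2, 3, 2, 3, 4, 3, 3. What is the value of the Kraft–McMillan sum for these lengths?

1.0625

With common denominator 2^4 = 16: Σ 2^(−ℓᵢ) = 4/16 + 2/16 + 4/16 + 2/16 + 1/16 + 2/16 + 2/16 = 17/16 = 1.0625.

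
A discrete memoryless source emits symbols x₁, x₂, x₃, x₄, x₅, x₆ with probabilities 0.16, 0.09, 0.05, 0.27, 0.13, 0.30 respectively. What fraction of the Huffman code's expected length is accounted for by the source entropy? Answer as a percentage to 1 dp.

Entropy H = −Σ p log₂ p ≈ 2.3655 bits.
Huffman merges: 1/20+9/100→7/50; 13/100+7/50→27/100; 4/25+27/100→43/100; 27/100+3/10→57/100; 43/100+57/100→1. L = 241/100 ≈ 2.4100.
Efficiency = H/L = 2.3655/2.4100 = 98.2%.

98.2%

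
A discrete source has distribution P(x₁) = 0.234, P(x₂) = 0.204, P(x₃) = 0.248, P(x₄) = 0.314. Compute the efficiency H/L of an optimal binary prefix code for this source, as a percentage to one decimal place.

Entropy H = −Σ p log₂ p ≈ 1.9818 bits.
Huffman merges: 51/250+117/500→219/500; 31/125+157/500→281/500; 219/500+281/500→1. L = 2 ≈ 2.0000.
Efficiency = H/L = 1.9818/2.0000 = 99.1%.

99.1%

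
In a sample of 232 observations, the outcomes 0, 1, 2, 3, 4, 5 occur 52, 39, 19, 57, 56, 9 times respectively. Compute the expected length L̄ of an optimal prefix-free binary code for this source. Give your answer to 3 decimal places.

Probabilities are the counts divided by 232.
Repeatedly combine the two least-probable nodes; the expected code length is the sum of the merged weights.
merge 9/232 + 19/232 → 7/58
merge 7/58 + 39/232 → 67/232
merge 13/58 + 7/29 → 27/58
merge 57/232 + 67/232 → 31/58
merge 27/58 + 31/58 → 1
L = 7/58 + 67/232 + 27/58 + 31/58 + 1 = 559/232 ≈ 2.409 bits/symbol.

2.409 bits/symbol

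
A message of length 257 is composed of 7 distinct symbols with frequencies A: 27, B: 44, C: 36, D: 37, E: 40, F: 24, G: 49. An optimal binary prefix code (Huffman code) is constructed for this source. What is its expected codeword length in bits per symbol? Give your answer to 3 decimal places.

2.809 bits/symbol

Probabilities are the counts divided by 257.
Repeatedly combine the two least-probable nodes; the expected code length is the sum of the merged weights.
merge 24/257 + 27/257 → 51/257
merge 36/257 + 37/257 → 73/257
merge 40/257 + 44/257 → 84/257
merge 49/257 + 51/257 → 100/257
merge 73/257 + 84/257 → 157/257
merge 100/257 + 157/257 → 1
L = 51/257 + 73/257 + 84/257 + 100/257 + 157/257 + 1 = 722/257 ≈ 2.809 bits/symbol.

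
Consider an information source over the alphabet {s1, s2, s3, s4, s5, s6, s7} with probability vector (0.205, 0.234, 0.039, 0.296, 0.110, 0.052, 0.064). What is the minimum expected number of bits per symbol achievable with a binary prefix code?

2.511 bits/symbol

Repeatedly combine the two least-probable nodes; the expected code length is the sum of the merged weights.
merge 39/1000 + 13/250 → 91/1000
merge 8/125 + 91/1000 → 31/200
merge 11/100 + 31/200 → 53/200
merge 41/200 + 117/500 → 439/1000
merge 53/200 + 37/125 → 561/1000
merge 439/1000 + 561/1000 → 1
L = 91/1000 + 31/200 + 53/200 + 439/1000 + 561/1000 + 1 = 2511/1000 = 2.511 bits/symbol.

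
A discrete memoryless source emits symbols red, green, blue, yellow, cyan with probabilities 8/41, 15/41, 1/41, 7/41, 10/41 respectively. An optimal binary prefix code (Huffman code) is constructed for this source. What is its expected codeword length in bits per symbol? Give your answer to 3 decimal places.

Repeatedly combine the two least-probable nodes; the expected code length is the sum of the merged weights.
merge 1/41 + 7/41 → 8/41
merge 8/41 + 8/41 → 16/41
merge 10/41 + 15/41 → 25/41
merge 16/41 + 25/41 → 1
L = 8/41 + 16/41 + 25/41 + 1 = 90/41 ≈ 2.195 bits/symbol.

2.195 bits/symbol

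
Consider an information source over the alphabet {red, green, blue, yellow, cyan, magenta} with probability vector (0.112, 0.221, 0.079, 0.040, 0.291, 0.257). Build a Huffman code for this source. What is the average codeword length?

Repeatedly combine the two least-probable nodes; the expected code length is the sum of the merged weights.
merge 1/25 + 79/1000 → 119/1000
merge 14/125 + 119/1000 → 231/1000
merge 221/1000 + 231/1000 → 113/250
merge 257/1000 + 291/1000 → 137/250
merge 113/250 + 137/250 → 1
L = 119/1000 + 231/1000 + 113/250 + 137/250 + 1 = 47/20 = 2.35 bits/symbol.

2.35 bits/symbol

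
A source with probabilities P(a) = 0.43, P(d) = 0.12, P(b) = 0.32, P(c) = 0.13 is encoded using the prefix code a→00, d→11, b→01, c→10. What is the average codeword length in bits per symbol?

L̄ = Σ pᵢ·ℓᵢ = 0.43·2 + 0.12·2 + 0.32·2 + 0.13·2 = 2 bits/symbol.

2 bits/symbol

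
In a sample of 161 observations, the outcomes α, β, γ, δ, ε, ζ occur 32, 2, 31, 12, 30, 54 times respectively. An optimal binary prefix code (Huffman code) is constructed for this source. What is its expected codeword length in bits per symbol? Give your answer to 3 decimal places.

2.360 bits/symbol

Probabilities are the counts divided by 161.
Repeatedly combine the two least-probable nodes; the expected code length is the sum of the merged weights.
merge 2/161 + 12/161 → 2/23
merge 2/23 + 30/161 → 44/161
merge 31/161 + 32/161 → 9/23
merge 44/161 + 54/161 → 14/23
merge 9/23 + 14/23 → 1
L = 2/23 + 44/161 + 9/23 + 14/23 + 1 = 380/161 ≈ 2.360 bits/symbol.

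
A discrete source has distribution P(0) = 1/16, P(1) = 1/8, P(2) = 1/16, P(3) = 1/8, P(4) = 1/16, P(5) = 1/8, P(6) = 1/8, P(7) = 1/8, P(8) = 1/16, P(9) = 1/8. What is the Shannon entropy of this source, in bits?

3.25 bits

Each probability is a power of 1/2, so log₂(1/p) is an integer.
H = Σ p·log₂(1/p) = 1/16·4 + 1/8·3 + 1/16·4 + 1/8·3 + 1/16·4 + 1/8·3 + 1/8·3 + 1/8·3 + 1/16·4 + 1/8·3 = 3.25 bits.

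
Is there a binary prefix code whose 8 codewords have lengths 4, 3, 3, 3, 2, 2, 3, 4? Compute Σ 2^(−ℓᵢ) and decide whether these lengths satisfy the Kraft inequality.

1.125; no

With common denominator 2^4 = 16: Σ 2^(−ℓᵢ) = 1/16 + 2/16 + 2/16 + 2/16 + 4/16 + 4/16 + 2/16 + 1/16 = 18/16 = 1.125.
Kraft's inequality requires Σ ≤ 1; here Σ = 1.125 > 1, so no such prefix code exists.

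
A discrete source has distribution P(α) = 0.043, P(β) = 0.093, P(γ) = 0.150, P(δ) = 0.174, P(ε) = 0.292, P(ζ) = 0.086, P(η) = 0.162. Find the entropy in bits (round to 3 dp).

2.612 bits

H = −Σ pᵢ log₂ pᵢ.
−0.043·log₂(0.043) = 0.1952
−0.093·log₂(0.093) = 0.3187
−0.150·log₂(0.150) = 0.4105
−0.174·log₂(0.174) = 0.4390
−0.292·log₂(0.292) = 0.5186
−0.086·log₂(0.086) = 0.3044
−0.162·log₂(0.162) = 0.4254
Sum ≈ 2.6118 → 2.612 bits.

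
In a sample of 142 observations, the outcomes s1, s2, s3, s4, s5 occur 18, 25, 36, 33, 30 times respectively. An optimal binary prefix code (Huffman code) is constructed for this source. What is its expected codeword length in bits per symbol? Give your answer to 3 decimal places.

Probabilities are the counts divided by 142.
Repeatedly combine the two least-probable nodes; the expected code length is the sum of the merged weights.
merge 9/71 + 25/142 → 43/142
merge 15/71 + 33/142 → 63/142
merge 18/71 + 43/142 → 79/142
merge 63/142 + 79/142 → 1
L = 43/142 + 63/142 + 79/142 + 1 = 327/142 ≈ 2.303 bits/symbol.

2.303 bits/symbol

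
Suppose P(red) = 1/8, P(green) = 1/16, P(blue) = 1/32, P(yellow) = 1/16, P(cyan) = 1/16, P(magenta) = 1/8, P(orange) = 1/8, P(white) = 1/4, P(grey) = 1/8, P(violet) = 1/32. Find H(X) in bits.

3.0625 bits

Each probability is a power of 1/2, so log₂(1/p) is an integer.
H = Σ p·log₂(1/p) = 1/8·3 + 1/16·4 + 1/32·5 + 1/16·4 + 1/16·4 + 1/8·3 + 1/8·3 + 1/4·2 + 1/8·3 + 1/32·5 = 3.0625 bits.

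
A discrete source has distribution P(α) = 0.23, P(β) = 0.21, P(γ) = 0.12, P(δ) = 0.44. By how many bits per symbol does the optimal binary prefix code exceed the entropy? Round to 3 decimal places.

0.041 bits

Entropy H = −Σ p log₂ p ≈ 1.8487 bits.
Huffman merges: 3/25+21/100→33/100; 23/100+33/100→14/25; 11/25+14/25→1. L = 189/100 ≈ 1.8900.
L − H = 1.8900 − 1.8487 = 0.041 bits.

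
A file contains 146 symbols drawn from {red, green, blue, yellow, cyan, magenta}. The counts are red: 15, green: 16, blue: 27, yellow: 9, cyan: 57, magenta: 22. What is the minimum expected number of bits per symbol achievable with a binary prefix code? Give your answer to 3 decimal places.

2.384 bits/symbol

Probabilities are the counts divided by 146.
Repeatedly combine the two least-probable nodes; the expected code length is the sum of the merged weights.
merge 9/146 + 15/146 → 12/73
merge 8/73 + 11/73 → 19/73
merge 12/73 + 27/146 → 51/146
merge 19/73 + 51/146 → 89/146
merge 57/146 + 89/146 → 1
L = 12/73 + 19/73 + 51/146 + 89/146 + 1 = 174/73 ≈ 2.384 bits/symbol.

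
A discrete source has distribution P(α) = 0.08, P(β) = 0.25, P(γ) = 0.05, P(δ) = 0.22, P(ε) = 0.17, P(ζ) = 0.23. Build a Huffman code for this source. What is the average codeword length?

Repeatedly combine the two least-probable nodes; the expected code length is the sum of the merged weights.
merge 1/20 + 2/25 → 13/100
merge 13/100 + 17/100 → 3/10
merge 11/50 + 23/100 → 9/20
merge 1/4 + 3/10 → 11/20
merge 9/20 + 11/20 → 1
L = 13/100 + 3/10 + 9/20 + 11/20 + 1 = 243/100 = 2.43 bits/symbol.

2.43 bits/symbol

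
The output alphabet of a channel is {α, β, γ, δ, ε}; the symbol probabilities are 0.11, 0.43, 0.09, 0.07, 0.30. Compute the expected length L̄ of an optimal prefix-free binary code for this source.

2 bits/symbol

Repeatedly combine the two least-probable nodes; the expected code length is the sum of the merged weights.
merge 7/100 + 9/100 → 4/25
merge 11/100 + 4/25 → 27/100
merge 27/100 + 3/10 → 57/100
merge 43/100 + 57/100 → 1
L = 4/25 + 27/100 + 57/100 + 1 = 2 bits/symbol.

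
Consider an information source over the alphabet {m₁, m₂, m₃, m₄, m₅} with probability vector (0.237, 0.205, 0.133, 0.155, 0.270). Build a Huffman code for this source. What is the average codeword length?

Repeatedly combine the two least-probable nodes; the expected code length is the sum of the merged weights.
merge 133/1000 + 31/200 → 36/125
merge 41/200 + 237/1000 → 221/500
merge 27/100 + 36/125 → 279/500
merge 221/500 + 279/500 → 1
L = 36/125 + 221/500 + 279/500 + 1 = 286/125 = 2.288 bits/symbol.

2.288 bits/symbol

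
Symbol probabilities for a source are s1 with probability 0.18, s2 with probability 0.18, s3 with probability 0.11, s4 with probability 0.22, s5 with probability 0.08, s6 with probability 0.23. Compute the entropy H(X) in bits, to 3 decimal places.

H = −Σ pᵢ log₂ pᵢ.
−0.18·log₂(0.18) = 0.4453
−0.18·log₂(0.18) = 0.4453
−0.11·log₂(0.11) = 0.3503
−0.22·log₂(0.22) = 0.4806
−0.08·log₂(0.08) = 0.2915
−0.23·log₂(0.23) = 0.4877
Sum ≈ 2.5007 → 2.501 bits.

2.501 bits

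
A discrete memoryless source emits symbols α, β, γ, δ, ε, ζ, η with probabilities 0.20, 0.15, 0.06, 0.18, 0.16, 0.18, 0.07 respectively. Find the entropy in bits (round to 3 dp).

H = −Σ pᵢ log₂ pᵢ.
−0.20·log₂(0.20) = 0.4644
−0.15·log₂(0.15) = 0.4105
−0.06·log₂(0.06) = 0.2435
−0.18·log₂(0.18) = 0.4453
−0.16·log₂(0.16) = 0.4230
−0.18·log₂(0.18) = 0.4453
−0.07·log₂(0.07) = 0.2686
Sum ≈ 2.7007 → 2.701 bits.

2.701 bits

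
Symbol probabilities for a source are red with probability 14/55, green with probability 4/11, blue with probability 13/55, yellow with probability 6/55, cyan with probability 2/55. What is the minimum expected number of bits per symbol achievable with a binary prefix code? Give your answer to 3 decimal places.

Repeatedly combine the two least-probable nodes; the expected code length is the sum of the merged weights.
merge 2/55 + 6/55 → 8/55
merge 8/55 + 13/55 → 21/55
merge 14/55 + 4/11 → 34/55
merge 21/55 + 34/55 → 1
L = 8/55 + 21/55 + 34/55 + 1 = 118/55 ≈ 2.145 bits/symbol.

2.145 bits/symbol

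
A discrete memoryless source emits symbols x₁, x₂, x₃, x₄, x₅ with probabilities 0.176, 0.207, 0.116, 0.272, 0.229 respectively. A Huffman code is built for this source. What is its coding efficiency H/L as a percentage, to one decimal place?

99.0%

Entropy H = −Σ p log₂ p ≈ 2.2699 bits.
Huffman merges: 29/250+22/125→73/250; 207/1000+229/1000→109/250; 34/125+73/250→141/250; 109/250+141/250→1. L = 573/250 ≈ 2.2920.
Efficiency = H/L = 2.2699/2.2920 = 99.0%.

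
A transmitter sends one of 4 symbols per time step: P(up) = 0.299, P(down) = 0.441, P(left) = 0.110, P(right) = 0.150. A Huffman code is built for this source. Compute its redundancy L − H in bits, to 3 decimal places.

0.016 bits

Entropy H = −Σ p log₂ p ≈ 1.8025 bits.
Huffman merges: 11/100+3/20→13/50; 13/50+299/1000→559/1000; 441/1000+559/1000→1. L = 1819/1000 ≈ 1.8190.
L − H = 1.8190 − 1.8025 = 0.016 bits.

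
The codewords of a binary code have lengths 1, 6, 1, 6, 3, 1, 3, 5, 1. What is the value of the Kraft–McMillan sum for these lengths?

With common denominator 2^6 = 64: Σ 2^(−ℓᵢ) = 32/64 + 1/64 + 32/64 + 1/64 + 8/64 + 32/64 + 8/64 + 2/64 + 32/64 = 148/64 = 2.3125.

2.3125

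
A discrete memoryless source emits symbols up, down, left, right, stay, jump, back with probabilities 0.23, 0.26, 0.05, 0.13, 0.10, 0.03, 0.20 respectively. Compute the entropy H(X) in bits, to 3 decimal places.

H = −Σ pᵢ log₂ pᵢ.
−0.23·log₂(0.23) = 0.4877
−0.26·log₂(0.26) = 0.5053
−0.05·log₂(0.05) = 0.2161
−0.13·log₂(0.13) = 0.3826
−0.10·log₂(0.10) = 0.3322
−0.03·log₂(0.03) = 0.1518
−0.20·log₂(0.20) = 0.4644
Sum ≈ 2.5400 → 2.540 bits.

2.540 bits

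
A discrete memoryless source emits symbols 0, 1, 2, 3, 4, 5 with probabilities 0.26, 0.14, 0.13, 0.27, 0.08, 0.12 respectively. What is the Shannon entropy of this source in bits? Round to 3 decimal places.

H = −Σ pᵢ log₂ pᵢ.
−0.26·log₂(0.26) = 0.5053
−0.14·log₂(0.14) = 0.3971
−0.13·log₂(0.13) = 0.3826
−0.27·log₂(0.27) = 0.5100
−0.08·log₂(0.08) = 0.2915
−0.12·log₂(0.12) = 0.3671
Sum ≈ 2.4536 → 2.454 bits.

2.454 bits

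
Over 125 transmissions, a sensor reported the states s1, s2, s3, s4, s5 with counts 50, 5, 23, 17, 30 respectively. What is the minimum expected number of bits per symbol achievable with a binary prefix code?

2.136 bits/symbol

Probabilities are the counts divided by 125.
Repeatedly combine the two least-probable nodes; the expected code length is the sum of the merged weights.
merge 1/25 + 17/125 → 22/125
merge 22/125 + 23/125 → 9/25
merge 6/25 + 9/25 → 3/5
merge 2/5 + 3/5 → 1
L = 22/125 + 9/25 + 3/5 + 1 = 267/125 = 2.136 bits/symbol.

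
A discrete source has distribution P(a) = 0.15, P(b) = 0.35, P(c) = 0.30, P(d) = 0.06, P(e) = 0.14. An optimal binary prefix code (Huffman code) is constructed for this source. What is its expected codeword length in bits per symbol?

Repeatedly combine the two least-probable nodes; the expected code length is the sum of the merged weights.
merge 3/50 + 7/50 → 1/5
merge 3/20 + 1/5 → 7/20
merge 3/10 + 7/20 → 13/20
merge 7/20 + 13/20 → 1
L = 1/5 + 7/20 + 13/20 + 1 = 11/5 = 2.2 bits/symbol.

2.2 bits/symbol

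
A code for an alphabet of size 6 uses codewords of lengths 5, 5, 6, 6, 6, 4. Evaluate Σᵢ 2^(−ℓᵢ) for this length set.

With common denominator 2^6 = 64: Σ 2^(−ℓᵢ) = 2/64 + 2/64 + 1/64 + 1/64 + 1/64 + 4/64 = 11/64 = 0.171875.

0.171875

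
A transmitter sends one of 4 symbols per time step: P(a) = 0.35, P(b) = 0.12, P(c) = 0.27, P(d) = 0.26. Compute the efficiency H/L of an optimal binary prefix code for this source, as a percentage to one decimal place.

95.6%

Entropy H = −Σ p log₂ p ≈ 1.9125 bits.
Huffman merges: 3/25+13/50→19/50; 27/100+7/20→31/50; 19/50+31/50→1. L = 2 ≈ 2.0000.
Efficiency = H/L = 1.9125/2.0000 = 95.6%.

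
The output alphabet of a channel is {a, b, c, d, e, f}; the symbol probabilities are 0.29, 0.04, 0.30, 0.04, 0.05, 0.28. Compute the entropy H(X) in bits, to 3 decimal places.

2.141 bits

H = −Σ pᵢ log₂ pᵢ.
−0.29·log₂(0.29) = 0.5179
−0.04·log₂(0.04) = 0.1858
−0.30·log₂(0.30) = 0.5211
−0.04·log₂(0.04) = 0.1858
−0.05·log₂(0.05) = 0.2161
−0.28·log₂(0.28) = 0.5142
Sum ≈ 2.1408 → 2.141 bits.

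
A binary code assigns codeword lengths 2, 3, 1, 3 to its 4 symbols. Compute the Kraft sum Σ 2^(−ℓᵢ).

With common denominator 2^3 = 8: Σ 2^(−ℓᵢ) = 2/8 + 1/8 + 4/8 + 1/8 = 8/8 = 1.

1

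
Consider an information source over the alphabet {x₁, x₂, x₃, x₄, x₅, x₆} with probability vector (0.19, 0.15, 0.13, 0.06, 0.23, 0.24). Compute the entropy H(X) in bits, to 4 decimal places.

2.4738 bits

H = −Σ pᵢ log₂ pᵢ.
−0.19·log₂(0.19) = 0.4552
−0.15·log₂(0.15) = 0.4105
−0.13·log₂(0.13) = 0.3826
−0.06·log₂(0.06) = 0.2435
−0.23·log₂(0.23) = 0.4877
−0.24·log₂(0.24) = 0.4941
Sum ≈ 2.4738 → 2.4738 bits.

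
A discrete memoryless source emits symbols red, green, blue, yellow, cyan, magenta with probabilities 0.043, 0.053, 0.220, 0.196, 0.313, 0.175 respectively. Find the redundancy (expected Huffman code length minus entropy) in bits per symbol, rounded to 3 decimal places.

Entropy H = −Σ p log₂ p ≈ 2.3258 bits.
Huffman merges: 43/1000+53/1000→12/125; 12/125+7/40→271/1000; 49/250+11/50→52/125; 271/1000+313/1000→73/125; 52/125+73/125→1. L = 2367/1000 ≈ 2.3670.
L − H = 2.3670 − 2.3258 = 0.041 bits.

0.041 bits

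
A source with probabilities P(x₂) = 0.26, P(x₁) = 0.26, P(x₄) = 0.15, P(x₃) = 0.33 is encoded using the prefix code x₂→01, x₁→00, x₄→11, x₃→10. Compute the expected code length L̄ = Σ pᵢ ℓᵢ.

2 bits/symbol

L̄ = Σ pᵢ·ℓᵢ = 0.26·2 + 0.26·2 + 0.15·2 + 0.33·2 = 2 bits/symbol.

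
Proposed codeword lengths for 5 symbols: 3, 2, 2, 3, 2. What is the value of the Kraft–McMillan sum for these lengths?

1

With common denominator 2^3 = 8: Σ 2^(−ℓᵢ) = 1/8 + 2/8 + 2/8 + 1/8 + 2/8 = 8/8 = 1.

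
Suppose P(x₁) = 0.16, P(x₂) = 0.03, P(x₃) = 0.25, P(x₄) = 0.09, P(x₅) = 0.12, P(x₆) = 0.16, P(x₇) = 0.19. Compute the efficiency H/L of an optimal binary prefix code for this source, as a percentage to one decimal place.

98.2%

Entropy H = −Σ p log₂ p ≈ 2.6327 bits.
Huffman merges: 3/100+9/100→3/25; 3/25+3/25→6/25; 4/25+4/25→8/25; 19/100+6/25→43/100; 1/4+8/25→57/100; 43/100+57/100→1. L = 67/25 ≈ 2.6800.
Efficiency = H/L = 2.6327/2.6800 = 98.2%.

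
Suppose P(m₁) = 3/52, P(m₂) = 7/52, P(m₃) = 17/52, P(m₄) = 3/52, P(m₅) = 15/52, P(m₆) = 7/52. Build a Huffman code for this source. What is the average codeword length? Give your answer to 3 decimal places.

2.365 bits/symbol

Repeatedly combine the two least-probable nodes; the expected code length is the sum of the merged weights.
merge 3/52 + 3/52 → 3/26
merge 3/26 + 7/52 → 1/4
merge 7/52 + 1/4 → 5/13
merge 15/52 + 17/52 → 8/13
merge 5/13 + 8/13 → 1
L = 3/26 + 1/4 + 5/13 + 8/13 + 1 = 123/52 ≈ 2.365 bits/symbol.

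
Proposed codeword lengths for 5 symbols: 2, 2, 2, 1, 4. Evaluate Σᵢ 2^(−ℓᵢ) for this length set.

1.3125

With common denominator 2^4 = 16: Σ 2^(−ℓᵢ) = 4/16 + 4/16 + 4/16 + 8/16 + 1/16 = 21/16 = 1.3125.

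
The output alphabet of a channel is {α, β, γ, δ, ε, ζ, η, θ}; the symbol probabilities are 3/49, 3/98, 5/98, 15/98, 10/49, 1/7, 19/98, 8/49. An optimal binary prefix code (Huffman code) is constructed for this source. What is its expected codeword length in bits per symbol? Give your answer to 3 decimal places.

2.827 bits/symbol

Repeatedly combine the two least-probable nodes; the expected code length is the sum of the merged weights.
merge 3/98 + 5/98 → 4/49
merge 3/49 + 4/49 → 1/7
merge 1/7 + 1/7 → 2/7
merge 15/98 + 8/49 → 31/98
merge 19/98 + 10/49 → 39/98
merge 2/7 + 31/98 → 59/98
merge 39/98 + 59/98 → 1
L = 4/49 + 1/7 + 2/7 + 31/98 + 39/98 + 59/98 + 1 = 277/98 ≈ 2.827 bits/symbol.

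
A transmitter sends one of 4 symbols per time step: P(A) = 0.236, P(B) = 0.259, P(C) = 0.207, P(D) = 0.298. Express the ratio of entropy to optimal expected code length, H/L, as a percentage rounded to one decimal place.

99.4%

Entropy H = −Σ p log₂ p ≈ 1.9873 bits.
Huffman merges: 207/1000+59/250→443/1000; 259/1000+149/500→557/1000; 443/1000+557/1000→1. L = 2 ≈ 2.0000.
Efficiency = H/L = 1.9873/2.0000 = 99.4%.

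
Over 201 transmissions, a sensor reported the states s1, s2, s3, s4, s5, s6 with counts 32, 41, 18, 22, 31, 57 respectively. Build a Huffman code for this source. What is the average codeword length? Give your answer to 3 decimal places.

Probabilities are the counts divided by 201.
Repeatedly combine the two least-probable nodes; the expected code length is the sum of the merged weights.
merge 6/67 + 22/201 → 40/201
merge 31/201 + 32/201 → 21/67
merge 40/201 + 41/201 → 27/67
merge 19/67 + 21/67 → 40/67
merge 27/67 + 40/67 → 1
L = 40/201 + 21/67 + 27/67 + 40/67 + 1 = 505/201 ≈ 2.512 bits/symbol.

2.512 bits/symbol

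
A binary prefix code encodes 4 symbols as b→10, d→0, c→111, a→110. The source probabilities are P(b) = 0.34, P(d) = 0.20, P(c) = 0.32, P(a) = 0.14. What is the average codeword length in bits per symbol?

L̄ = Σ pᵢ·ℓᵢ = 0.34·2 + 0.20·1 + 0.32·3 + 0.14·3 = 2.26 bits/symbol.

2.26 bits/symbol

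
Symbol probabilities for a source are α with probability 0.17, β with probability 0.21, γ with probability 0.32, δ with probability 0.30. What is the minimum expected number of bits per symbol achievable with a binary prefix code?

Repeatedly combine the two least-probable nodes; the expected code length is the sum of the merged weights.
merge 17/100 + 21/100 → 19/50
merge 3/10 + 8/25 → 31/50
merge 19/50 + 31/50 → 1
L = 19/50 + 31/50 + 1 = 2 bits/symbol.

2 bits/symbol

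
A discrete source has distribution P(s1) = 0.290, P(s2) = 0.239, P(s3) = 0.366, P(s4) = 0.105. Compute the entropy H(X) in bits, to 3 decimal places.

1.884 bits

H = −Σ pᵢ log₂ pᵢ.
−0.290·log₂(0.290) = 0.5179
−0.239·log₂(0.239) = 0.4935
−0.366·log₂(0.366) = 0.5307
−0.105·log₂(0.105) = 0.3414
Sum ≈ 1.8836 → 1.884 bits.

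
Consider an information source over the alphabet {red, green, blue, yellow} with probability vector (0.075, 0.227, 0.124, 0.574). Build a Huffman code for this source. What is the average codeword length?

Repeatedly combine the two least-probable nodes; the expected code length is the sum of the merged weights.
merge 3/40 + 31/250 → 199/1000
merge 199/1000 + 227/1000 → 213/500
merge 213/500 + 287/500 → 1
L = 199/1000 + 213/500 + 1 = 13/8 = 1.625 bits/symbol.

1.625 bits/symbol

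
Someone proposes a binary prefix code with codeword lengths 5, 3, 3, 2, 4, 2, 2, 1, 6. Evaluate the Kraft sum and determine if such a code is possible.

With common denominator 2^6 = 64: Σ 2^(−ℓᵢ) = 2/64 + 8/64 + 8/64 + 16/64 + 4/64 + 16/64 + 16/64 + 32/64 + 1/64 = 103/64 = 1.609375.
Kraft's inequality requires Σ ≤ 1; here Σ = 1.609375 > 1, so no such prefix code exists.

1.609375; no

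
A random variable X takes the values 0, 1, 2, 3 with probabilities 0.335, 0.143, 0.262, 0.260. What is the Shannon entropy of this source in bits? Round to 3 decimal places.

1.941 bits

H = −Σ pᵢ log₂ pᵢ.
−0.335·log₂(0.335) = 0.5286
−0.143·log₂(0.143) = 0.4012
−0.262·log₂(0.262) = 0.5063
−0.260·log₂(0.260) = 0.5053
Sum ≈ 1.9414 → 1.941 bits.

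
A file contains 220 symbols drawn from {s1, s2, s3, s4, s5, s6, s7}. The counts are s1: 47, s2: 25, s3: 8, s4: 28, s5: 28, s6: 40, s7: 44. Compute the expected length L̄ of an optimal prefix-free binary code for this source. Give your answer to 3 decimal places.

2.736 bits/symbol

Probabilities are the counts divided by 220.
Repeatedly combine the two least-probable nodes; the expected code length is the sum of the merged weights.
merge 2/55 + 5/44 → 3/20
merge 7/55 + 7/55 → 14/55
merge 3/20 + 2/11 → 73/220
merge 1/5 + 47/220 → 91/220
merge 14/55 + 73/220 → 129/220
merge 91/220 + 129/220 → 1
L = 3/20 + 14/55 + 73/220 + 91/220 + 129/220 + 1 = 301/110 ≈ 2.736 bits/symbol.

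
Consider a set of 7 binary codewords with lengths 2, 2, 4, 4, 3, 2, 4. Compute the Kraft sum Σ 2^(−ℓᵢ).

With common denominator 2^4 = 16: Σ 2^(−ℓᵢ) = 4/16 + 4/16 + 1/16 + 1/16 + 2/16 + 4/16 + 1/16 = 17/16 = 1.0625.

1.0625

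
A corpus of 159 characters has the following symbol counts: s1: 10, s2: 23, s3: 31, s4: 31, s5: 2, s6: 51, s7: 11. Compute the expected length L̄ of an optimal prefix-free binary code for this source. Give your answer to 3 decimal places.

2.509 bits/symbol

Probabilities are the counts divided by 159.
Repeatedly combine the two least-probable nodes; the expected code length is the sum of the merged weights.
merge 2/159 + 10/159 → 4/53
merge 11/159 + 4/53 → 23/159
merge 23/159 + 23/159 → 46/159
merge 31/159 + 31/159 → 62/159
merge 46/159 + 17/53 → 97/159
merge 62/159 + 97/159 → 1
L = 4/53 + 23/159 + 46/159 + 62/159 + 97/159 + 1 = 133/53 ≈ 2.509 bits/symbol.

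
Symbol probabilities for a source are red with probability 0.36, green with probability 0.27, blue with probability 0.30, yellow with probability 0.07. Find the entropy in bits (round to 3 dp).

1.830 bits

H = −Σ pᵢ log₂ pᵢ.
−0.36·log₂(0.36) = 0.5306
−0.27·log₂(0.27) = 0.5100
−0.30·log₂(0.30) = 0.5211
−0.07·log₂(0.07) = 0.2686
Sum ≈ 1.8303 → 1.830 bits.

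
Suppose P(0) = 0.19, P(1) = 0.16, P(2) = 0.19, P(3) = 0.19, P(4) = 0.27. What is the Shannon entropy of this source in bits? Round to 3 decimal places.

H = −Σ pᵢ log₂ pᵢ.
−0.19·log₂(0.19) = 0.4552
−0.16·log₂(0.16) = 0.4230
−0.19·log₂(0.19) = 0.4552
−0.19·log₂(0.19) = 0.4552
−0.27·log₂(0.27) = 0.5100
Sum ≈ 2.2987 → 2.299 bits.

2.299 bits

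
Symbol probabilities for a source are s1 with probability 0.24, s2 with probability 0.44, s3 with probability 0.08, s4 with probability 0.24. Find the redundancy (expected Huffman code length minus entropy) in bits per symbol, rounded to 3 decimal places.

Entropy H = −Σ p log₂ p ≈ 1.8009 bits.
Huffman merges: 2/25+6/25→8/25; 6/25+8/25→14/25; 11/25+14/25→1. L = 47/25 ≈ 1.8800.
L − H = 1.8800 − 1.8009 = 0.079 bits.

0.079 bits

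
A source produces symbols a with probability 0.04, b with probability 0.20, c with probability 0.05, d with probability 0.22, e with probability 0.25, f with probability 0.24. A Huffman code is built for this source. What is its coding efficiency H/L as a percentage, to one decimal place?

98.4%

Entropy H = −Σ p log₂ p ≈ 2.3409 bits.
Huffman merges: 1/25+1/20→9/100; 9/100+1/5→29/100; 11/50+6/25→23/50; 1/4+29/100→27/50; 23/50+27/50→1. L = 119/50 ≈ 2.3800.
Efficiency = H/L = 2.3409/2.3800 = 98.4%.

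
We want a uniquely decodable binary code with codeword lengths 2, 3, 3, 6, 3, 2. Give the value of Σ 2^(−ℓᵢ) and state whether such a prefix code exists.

With common denominator 2^6 = 64: Σ 2^(−ℓᵢ) = 16/64 + 8/64 + 8/64 + 1/64 + 8/64 + 16/64 = 57/64 = 0.890625.
Kraft's inequality requires Σ ≤ 1; here Σ = 0.890625 ≤ 1, so such a prefix code exists.

0.890625; yes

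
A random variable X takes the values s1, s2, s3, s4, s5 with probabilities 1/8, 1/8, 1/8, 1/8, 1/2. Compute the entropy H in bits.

2 bits

Each probability is a power of 1/2, so log₂(1/p) is an integer.
H = Σ p·log₂(1/p) = 1/8·3 + 1/8·3 + 1/8·3 + 1/8·3 + 1/2·1 = 2 bits.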